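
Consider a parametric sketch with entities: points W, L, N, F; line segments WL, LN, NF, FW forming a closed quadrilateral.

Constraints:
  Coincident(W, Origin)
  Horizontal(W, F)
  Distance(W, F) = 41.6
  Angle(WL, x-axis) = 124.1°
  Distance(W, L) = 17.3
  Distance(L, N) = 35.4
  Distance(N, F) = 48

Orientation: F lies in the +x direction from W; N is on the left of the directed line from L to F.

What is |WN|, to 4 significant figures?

42.52

Checks: |LN| = 35.40 ✓; |NF| = 48.00 ✓.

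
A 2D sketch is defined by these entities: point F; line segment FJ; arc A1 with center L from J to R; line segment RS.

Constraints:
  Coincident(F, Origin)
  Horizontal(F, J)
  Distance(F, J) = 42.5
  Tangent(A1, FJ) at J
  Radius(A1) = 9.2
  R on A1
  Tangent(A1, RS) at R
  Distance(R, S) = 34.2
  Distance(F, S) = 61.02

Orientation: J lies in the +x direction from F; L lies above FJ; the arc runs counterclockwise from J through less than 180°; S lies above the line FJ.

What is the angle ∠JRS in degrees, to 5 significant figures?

126.78°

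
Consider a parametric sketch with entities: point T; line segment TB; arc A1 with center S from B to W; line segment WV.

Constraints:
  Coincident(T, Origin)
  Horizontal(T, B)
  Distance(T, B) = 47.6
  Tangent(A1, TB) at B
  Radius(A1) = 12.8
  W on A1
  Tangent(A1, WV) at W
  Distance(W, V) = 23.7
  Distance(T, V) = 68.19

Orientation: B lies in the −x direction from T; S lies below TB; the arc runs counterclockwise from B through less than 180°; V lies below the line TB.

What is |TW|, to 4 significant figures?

62.04

T is at the origin; T and B share the same y with |TB| = 47.6 and B on the −x side, so B = (-47.60, 0.000). Since A1 is tangent to TB there, SB ⟂ TB, so S = B + (0, -12.8) = (-47.60, -12.80). Since SW ⟂ WV (tangency), |SV| = √(12.8² + 23.7²) = 26.94 regardless of where W sits on A1. So V lies on both circle(T, 68.19) and circle(S, 26.94); the below-TB intersection is V = (-56.46, -38.24). W is the foot of the tangent from V: W = (-60.24, -14.84).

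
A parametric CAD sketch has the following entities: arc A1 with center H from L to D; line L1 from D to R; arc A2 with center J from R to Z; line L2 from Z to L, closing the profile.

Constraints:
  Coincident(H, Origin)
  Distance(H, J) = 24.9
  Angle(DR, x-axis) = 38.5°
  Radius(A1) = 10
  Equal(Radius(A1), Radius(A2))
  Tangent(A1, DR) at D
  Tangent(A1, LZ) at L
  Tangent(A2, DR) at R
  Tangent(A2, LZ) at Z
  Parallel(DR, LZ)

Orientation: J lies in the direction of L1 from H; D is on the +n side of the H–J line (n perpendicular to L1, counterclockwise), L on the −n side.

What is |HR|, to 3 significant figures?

26.8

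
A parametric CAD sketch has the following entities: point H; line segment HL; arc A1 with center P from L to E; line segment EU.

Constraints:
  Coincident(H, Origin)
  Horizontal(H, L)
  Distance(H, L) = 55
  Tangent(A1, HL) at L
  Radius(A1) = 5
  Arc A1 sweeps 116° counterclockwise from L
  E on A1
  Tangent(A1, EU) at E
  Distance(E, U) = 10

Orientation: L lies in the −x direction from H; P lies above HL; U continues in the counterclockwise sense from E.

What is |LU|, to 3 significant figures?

16.2

H is at the origin; H and L share the same y with |HL| = 55.0 and L on the −x side, so L = (-55.0, 0.00). The tangent condition forces PL to be normal to HL, so P = L + (0, 5) = (-55.0, 5.00). On A1, L sits at bearing -90° from P; a 116° counterclockwise sweep puts E at bearing 26°, so E = P + 5.0·(cos 26°, sin 26°) = (-50.5, 7.19). The tangent condition forces PE to be normal to EU, so EU runs along (−sin 26°, cos 26°); with |EU| = 10.0, U = (-54.9, 16.2). Then |LU| = |U − L| = 16.2.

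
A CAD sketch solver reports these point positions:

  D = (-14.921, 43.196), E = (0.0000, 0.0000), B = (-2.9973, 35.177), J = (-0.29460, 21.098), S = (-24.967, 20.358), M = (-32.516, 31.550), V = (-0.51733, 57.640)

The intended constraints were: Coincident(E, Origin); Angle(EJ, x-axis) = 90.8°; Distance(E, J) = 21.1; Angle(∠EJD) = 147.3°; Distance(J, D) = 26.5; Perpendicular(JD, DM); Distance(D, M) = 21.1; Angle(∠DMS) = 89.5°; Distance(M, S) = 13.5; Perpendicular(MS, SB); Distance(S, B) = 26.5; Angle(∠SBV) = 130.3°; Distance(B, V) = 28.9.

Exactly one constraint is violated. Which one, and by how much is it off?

Distance(B, V) = 28.9 — off by 6.30.

E = (0.00, 0.00) ✓; EJ at 90.80° ✓; |EJ| = 21.10 ✓; ∠EJD = 147.3° ✓; |JD| = 26.50 ✓; ∠(JD, DM) = 90.00° ✓; |DM| = 21.10 ✓; ∠DMS = 89.50° ✓; |MS| = 13.50 ✓; ∠(MS, SB) = 90.00° ✓; |SB| = 26.50 ✓; ∠SBV = 130.3° ✓; |BV| = 22.60 ✗.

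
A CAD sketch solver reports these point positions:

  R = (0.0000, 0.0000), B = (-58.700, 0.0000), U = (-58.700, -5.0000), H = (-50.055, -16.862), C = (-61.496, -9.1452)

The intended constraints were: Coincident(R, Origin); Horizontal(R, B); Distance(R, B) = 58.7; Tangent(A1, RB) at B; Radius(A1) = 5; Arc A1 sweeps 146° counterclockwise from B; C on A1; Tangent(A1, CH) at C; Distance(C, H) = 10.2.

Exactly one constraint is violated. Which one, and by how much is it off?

Distance(C, H) = 10.2 — off by 3.60.

R = (0.00, 0.00) ✓; R.y = 0.00, B.y = 0.00 ✓; |RB| = 58.70 ✓; ∠(UB, BR) = 90.00° ✓; |UB| = 5.000 ✓; bearing(U→C) − bearing(U→B) = 146.0° ✓; |UC| = 5.000 ✓; ∠(UC, CH) = 90.00° ✓; |CH| = 13.80 ✗.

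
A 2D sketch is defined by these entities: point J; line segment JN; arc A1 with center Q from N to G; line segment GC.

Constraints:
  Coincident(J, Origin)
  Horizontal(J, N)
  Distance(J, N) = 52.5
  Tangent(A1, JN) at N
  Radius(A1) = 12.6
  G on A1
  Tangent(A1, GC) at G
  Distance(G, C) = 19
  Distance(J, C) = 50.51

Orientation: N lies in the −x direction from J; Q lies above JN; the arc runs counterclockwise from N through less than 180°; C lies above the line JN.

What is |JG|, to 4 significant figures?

41.78

Checks: J = (0.00, 0.00) ✓; |QG| = 12.60 ✓; ∠(QG, GC) = 90.00° ✓; |GC| = 19.00 ✓; |JC| = 50.51 ✓.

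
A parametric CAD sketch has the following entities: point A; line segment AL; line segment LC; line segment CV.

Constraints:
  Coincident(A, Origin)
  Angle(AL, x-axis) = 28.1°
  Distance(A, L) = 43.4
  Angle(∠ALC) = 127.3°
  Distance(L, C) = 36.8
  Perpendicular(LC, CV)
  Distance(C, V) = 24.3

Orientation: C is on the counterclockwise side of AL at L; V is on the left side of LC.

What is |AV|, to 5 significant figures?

63.923

A is at the origin; AL runs at 28.1° with length 43.4, so L = 43.4·(cos 28.1°, sin 28.1°) = (38.284, 20.442). ∠ALC = 127.3°, so LC runs at 28.1° + (180° − 127.3°) = 80.800° from the x-axis; with |LC| = 36.8, C = L + 36.8·(cos 80.800°, sin 80.800°) = (44.168, 56.769). The perpendicularity gives CV at right angles to LC; with |CV| = 24.3 on the left of LC, V = C + 24.3·(-0.98714, 0.15988) = (20.181, 60.654). Then |AV| = |V − A| = 63.923.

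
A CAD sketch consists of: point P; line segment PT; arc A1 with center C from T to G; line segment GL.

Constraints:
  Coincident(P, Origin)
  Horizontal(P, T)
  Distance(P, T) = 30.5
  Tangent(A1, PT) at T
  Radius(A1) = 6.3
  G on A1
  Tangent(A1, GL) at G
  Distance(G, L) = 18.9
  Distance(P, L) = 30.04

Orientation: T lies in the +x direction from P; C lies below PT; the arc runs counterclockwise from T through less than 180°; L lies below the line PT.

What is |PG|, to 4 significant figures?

24.86

Checks: |CG| = 6.300 ✓; ∠(CG, GL) = 90.00° ✓; |GL| = 18.90 ✓; |PL| = 30.04 ✓.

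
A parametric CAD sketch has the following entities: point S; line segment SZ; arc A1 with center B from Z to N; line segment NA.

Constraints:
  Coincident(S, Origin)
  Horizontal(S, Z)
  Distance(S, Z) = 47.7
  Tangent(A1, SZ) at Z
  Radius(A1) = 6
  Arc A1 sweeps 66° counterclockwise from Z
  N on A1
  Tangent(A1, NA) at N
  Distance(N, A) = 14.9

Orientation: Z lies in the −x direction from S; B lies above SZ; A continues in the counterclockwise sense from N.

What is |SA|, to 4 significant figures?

40.03

On A1, Z sits at bearing -90° from B; a 66° counterclockwise sweep puts N at bearing -24°, so N = B + 6.0·(cos -24°, sin -24°) = (-42.22, 3.560). A1 meets NA tangentially, so BN is at right angles to NA, so NA runs along (−sin -24°, cos -24°); with |NA| = 14.9, A = (-36.16, 17.17). Then |SA| = |A − S| = 40.03.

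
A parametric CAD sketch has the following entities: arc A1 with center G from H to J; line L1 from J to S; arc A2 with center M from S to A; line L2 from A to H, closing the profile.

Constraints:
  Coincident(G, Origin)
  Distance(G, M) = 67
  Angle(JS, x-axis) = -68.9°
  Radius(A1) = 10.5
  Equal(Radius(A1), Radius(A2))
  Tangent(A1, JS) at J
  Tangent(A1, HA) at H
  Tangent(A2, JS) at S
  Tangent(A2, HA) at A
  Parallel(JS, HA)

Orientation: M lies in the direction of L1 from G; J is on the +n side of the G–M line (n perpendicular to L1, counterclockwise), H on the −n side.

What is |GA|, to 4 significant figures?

67.82

Tangency of A1 to both parallel lines with radius 10.5 puts J and H at G ± 10.5·n: J = (9.796, 3.780), H = (-9.796, -3.780). Equal radii place S and A the same way about M: S = M + 10.5·n = (33.92, -58.73), A = M − 10.5·n = (14.32, -66.29). Then |GA| = |A − G| = 67.82.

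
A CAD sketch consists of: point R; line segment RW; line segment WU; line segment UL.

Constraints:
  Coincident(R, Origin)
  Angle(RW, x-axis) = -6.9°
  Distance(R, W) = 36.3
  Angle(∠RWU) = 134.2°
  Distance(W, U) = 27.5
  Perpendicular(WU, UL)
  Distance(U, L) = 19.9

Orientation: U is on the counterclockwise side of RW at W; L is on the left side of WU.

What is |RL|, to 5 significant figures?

53.161

R is at the origin; RW runs at -6.9° with length 36.3, so W = 36.3·(cos -6.9°, sin -6.9°) = (36.037, -4.3610). ∠RWU = 134.2°, so WU runs at -6.9° + (180° − 134.2°) = 38.900° from the x-axis; with |WU| = 27.5, U = W + 27.5·(cos 38.900°, sin 38.900°) = (57.439, 12.908). WU is perpendicular to UL; with |UL| = 19.9 on the left of WU, L = U + 19.9·(-0.62796, 0.77824) = (44.942, 28.395). Then |RL| = |L − R| = 53.161.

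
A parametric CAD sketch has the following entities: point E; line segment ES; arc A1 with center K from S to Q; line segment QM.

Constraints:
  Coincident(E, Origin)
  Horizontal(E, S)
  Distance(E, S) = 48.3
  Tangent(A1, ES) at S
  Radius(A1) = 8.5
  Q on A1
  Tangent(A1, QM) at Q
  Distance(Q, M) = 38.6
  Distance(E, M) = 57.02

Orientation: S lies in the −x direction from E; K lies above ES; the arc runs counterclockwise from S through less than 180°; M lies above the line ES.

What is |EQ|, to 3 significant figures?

40.5

E is at the origin; ES is horizontal with |ES| = 48.3 and S on the −x side, so S = (-48.3, 0.00). The tangent condition forces KS to be normal to ES, so K = S + (0, 8.5) = (-48.3, 8.50). Since KQ ⟂ QM (tangency), |KM| = √(8.5² + 38.6²) = 39.5 regardless of where Q sits on A1. So M lies on both circle(E, 57.02) and circle(K, 39.5); the above-ES intersection is M = (-34.4, 45.5). Q is the foot of the tangent from M: Q = (-39.9, 7.29).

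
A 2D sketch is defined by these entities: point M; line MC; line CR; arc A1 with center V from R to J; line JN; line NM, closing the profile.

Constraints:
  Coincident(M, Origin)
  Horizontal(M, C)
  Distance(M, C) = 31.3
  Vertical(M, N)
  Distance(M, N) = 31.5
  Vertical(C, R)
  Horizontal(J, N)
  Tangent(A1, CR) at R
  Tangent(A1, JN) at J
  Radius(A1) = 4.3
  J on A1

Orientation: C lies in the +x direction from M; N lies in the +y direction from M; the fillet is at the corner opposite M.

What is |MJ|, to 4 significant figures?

41.49

The virtual corner opposite M is at (31.30, 31.50). The tangent condition forces VR to be normal to CR and since A1 is tangent to JN there, VJ ⟂ JN, with radius 4.3, so the center V sits 4.3 in from both sides at V = (27.00, 27.20). That places the tangent points at R = (31.30, 27.20) on CR and J = (27.00, 31.50) on JN. Then |MJ| = |J − M| = 41.49.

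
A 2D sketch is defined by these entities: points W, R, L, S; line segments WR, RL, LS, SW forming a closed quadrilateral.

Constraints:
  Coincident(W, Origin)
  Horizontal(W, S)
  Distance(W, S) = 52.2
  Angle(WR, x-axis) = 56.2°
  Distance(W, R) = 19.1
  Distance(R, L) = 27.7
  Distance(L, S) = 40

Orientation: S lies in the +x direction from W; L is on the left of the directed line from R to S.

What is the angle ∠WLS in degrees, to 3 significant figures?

73.9°

Checks: |RL| = 27.70 ✓; |LS| = 40.00 ✓.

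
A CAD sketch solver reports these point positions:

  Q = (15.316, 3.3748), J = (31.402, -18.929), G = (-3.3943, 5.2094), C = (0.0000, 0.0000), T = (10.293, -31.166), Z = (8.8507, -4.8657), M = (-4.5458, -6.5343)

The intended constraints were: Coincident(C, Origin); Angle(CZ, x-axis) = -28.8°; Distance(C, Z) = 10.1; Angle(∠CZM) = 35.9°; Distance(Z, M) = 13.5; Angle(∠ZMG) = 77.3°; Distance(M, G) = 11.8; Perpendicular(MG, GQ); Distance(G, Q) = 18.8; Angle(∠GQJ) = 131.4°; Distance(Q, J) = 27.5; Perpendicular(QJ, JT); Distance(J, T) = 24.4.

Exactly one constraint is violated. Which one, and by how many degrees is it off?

Perpendicular(QJ, JT) — off by 5.70°.

C = (0.00, 0.00) ✓; CZ at -28.80° ✓; |CZ| = 10.10 ✓; ∠CZM = 35.90° ✓; |ZM| = 13.50 ✓; ∠ZMG = 77.30° ✓; |MG| = 11.80 ✓; ∠(MG, GQ) = 90.00° ✓; |GQ| = 18.80 ✓; ∠GQJ = 131.4° ✓; |QJ| = 27.50 ✓; ∠(QJ, JT) = 95.70° ✗; |JT| = 24.40 ✓.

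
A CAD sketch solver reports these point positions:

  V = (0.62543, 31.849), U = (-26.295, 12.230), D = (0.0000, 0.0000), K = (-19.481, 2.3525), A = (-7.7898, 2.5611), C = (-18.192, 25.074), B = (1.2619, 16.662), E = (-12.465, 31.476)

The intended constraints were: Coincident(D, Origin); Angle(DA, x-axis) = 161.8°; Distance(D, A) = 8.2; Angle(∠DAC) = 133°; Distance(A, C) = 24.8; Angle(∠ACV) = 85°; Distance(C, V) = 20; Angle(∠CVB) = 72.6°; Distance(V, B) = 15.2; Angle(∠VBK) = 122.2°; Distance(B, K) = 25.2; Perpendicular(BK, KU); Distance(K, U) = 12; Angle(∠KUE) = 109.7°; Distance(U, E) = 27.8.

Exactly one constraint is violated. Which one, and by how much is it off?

Distance(U, E) = 27.8 — off by 4.10.

D = (0.00, 0.00) ✓; DA at 161.8° ✓; |DA| = 8.200 ✓; ∠DAC = 133.0° ✓; |AC| = 24.80 ✓; ∠ACV = 85.00° ✓; |CV| = 20.00 ✓; ∠CVB = 72.60° ✓; |VB| = 15.20 ✓; ∠VBK = 122.2° ✓; |BK| = 25.20 ✓; ∠(BK, KU) = 90.00° ✓; |KU| = 12.00 ✓; ∠KUE = 109.7° ✓; |UE| = 23.70 ✗.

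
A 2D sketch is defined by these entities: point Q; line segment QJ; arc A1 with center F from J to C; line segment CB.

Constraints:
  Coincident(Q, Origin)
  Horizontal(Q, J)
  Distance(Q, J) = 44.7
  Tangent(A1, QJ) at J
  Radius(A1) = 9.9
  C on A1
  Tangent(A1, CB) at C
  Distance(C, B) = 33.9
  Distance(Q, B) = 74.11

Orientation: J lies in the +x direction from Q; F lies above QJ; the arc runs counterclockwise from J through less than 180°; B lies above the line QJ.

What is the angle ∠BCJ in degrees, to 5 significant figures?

141.44°

Checks: Q = (0.00, 0.00) ✓; |FC| = 9.900 ✓; ∠(FC, CB) = 90.00° ✓; |CB| = 33.90 ✓; |QB| = 74.11 ✓.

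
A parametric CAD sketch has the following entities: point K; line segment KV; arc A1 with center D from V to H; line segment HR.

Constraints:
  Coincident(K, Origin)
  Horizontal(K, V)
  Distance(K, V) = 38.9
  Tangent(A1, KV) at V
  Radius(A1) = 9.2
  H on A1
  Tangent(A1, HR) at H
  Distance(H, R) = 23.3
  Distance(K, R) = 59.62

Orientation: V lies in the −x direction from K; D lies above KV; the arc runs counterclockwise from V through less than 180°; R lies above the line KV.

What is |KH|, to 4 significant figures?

36.74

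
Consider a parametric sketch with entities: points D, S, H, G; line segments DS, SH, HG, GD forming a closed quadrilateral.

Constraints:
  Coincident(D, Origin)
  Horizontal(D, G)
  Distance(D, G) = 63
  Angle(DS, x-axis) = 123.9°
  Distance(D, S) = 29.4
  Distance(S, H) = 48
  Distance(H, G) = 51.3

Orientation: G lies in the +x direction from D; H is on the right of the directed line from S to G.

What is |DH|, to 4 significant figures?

18.83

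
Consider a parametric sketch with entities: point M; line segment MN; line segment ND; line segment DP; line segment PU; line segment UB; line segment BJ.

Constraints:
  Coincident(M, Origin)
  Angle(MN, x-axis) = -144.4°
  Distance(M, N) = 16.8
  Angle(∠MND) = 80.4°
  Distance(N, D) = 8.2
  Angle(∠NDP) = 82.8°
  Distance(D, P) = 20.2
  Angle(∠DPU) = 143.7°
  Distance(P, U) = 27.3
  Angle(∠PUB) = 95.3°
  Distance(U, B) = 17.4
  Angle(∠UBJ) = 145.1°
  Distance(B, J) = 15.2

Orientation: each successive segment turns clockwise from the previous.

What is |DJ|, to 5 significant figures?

42.013

M is at the origin; MN runs at -144.4° with length 16.8, so N = (-13.660, -9.7797). ∠MND = 80.4° gives ND at 116.00° from the x-axis; with |ND| = 8.2, D = (-17.255, -2.4096). ∠NDP = 82.8° gives DP at 18.800° from the x-axis; with |DP| = 20.2, P = (1.8676, 4.1002). ∠DPU = 143.7° gives PU at -17.500° from the x-axis; with |PU| = 27.3, U = (27.904, -4.1091). ∠PUB = 95.3° gives UB at -102.20° from the x-axis; with |UB| = 17.4, B = (24.227, -21.116). ∠UBJ = 145.1° gives BJ at -137.10° from the x-axis; with |BJ| = 15.2, J = (13.092, -31.463). Then |DJ| = |J − D| = 42.013.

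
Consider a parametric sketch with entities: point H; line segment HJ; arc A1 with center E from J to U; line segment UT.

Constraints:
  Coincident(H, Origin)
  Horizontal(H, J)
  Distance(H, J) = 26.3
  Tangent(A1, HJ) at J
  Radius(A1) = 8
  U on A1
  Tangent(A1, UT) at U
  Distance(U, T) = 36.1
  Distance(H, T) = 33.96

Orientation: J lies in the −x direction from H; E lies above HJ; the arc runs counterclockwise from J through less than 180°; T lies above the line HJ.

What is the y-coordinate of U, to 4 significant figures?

3.653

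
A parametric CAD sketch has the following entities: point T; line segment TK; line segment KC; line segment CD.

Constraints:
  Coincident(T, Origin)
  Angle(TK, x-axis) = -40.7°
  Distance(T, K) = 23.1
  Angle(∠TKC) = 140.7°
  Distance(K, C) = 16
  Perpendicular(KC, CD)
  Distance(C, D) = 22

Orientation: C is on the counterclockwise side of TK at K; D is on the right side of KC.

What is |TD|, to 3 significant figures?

49.9

∠TKC = 140.7°, so KC runs at -40.7° + (180° − 140.7°) = -1.40° from the x-axis; with |KC| = 16.0, C = K + 16.0·(cos -1.40°, sin -1.40°) = (33.5, -15.5). KC ⟂ CD; with |CD| = 22.0 on the right of KC, D = C + 22.0·(-0.0244, -1.00) = (33.0, -37.4). Then |TD| = |D − T| = 49.9.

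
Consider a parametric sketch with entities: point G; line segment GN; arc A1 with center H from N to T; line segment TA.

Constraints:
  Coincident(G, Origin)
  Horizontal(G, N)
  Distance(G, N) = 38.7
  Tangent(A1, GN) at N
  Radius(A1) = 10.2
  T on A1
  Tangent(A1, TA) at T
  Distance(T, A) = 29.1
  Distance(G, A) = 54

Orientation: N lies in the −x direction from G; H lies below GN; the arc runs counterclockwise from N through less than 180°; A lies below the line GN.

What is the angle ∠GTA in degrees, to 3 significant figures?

81.3°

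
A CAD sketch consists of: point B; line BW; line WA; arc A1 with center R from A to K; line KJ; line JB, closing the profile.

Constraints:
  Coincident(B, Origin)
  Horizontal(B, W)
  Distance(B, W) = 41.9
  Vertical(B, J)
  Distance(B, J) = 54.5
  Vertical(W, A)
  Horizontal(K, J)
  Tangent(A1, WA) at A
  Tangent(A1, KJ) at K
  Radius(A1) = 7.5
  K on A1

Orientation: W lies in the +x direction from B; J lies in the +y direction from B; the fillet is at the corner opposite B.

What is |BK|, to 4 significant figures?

64.45

The virtual corner opposite B is at (41.90, 54.50). The tangent condition forces RA to be normal to WA and A1 meets KJ tangentially, so RK is at right angles to KJ, with radius 7.5, so the center R sits 7.5 in from both sides at R = (34.40, 47.00). That places the tangent points at A = (41.90, 47.00) on WA and K = (34.40, 54.50) on KJ. Then |BK| = |K − B| = 64.45.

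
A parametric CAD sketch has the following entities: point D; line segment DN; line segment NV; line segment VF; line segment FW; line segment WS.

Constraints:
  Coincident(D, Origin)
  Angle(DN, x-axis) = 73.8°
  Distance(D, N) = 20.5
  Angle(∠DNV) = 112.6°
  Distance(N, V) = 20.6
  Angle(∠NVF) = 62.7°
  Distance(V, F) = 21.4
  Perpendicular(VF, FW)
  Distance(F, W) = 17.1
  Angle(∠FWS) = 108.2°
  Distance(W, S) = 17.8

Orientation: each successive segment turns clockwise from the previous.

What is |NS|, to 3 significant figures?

6.60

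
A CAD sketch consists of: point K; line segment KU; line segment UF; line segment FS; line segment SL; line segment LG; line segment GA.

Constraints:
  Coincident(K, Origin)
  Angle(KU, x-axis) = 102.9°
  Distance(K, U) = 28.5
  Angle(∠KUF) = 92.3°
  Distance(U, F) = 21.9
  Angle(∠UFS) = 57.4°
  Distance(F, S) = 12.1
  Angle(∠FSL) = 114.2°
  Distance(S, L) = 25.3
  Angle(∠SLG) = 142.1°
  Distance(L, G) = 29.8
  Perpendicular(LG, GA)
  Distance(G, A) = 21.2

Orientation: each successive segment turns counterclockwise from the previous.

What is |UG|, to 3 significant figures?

33.8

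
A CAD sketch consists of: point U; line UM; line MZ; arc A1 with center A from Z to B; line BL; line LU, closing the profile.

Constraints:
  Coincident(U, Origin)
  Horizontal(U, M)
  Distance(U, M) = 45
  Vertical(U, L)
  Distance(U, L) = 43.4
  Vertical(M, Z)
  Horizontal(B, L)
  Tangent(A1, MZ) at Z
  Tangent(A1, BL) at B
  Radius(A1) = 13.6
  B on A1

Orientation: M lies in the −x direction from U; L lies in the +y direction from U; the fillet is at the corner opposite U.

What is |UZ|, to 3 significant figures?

54.0

U is at the origin; U and M share the same y with |UM| = 45.0 and M on the −x side, so M = (-45.0, 0.00). U and L share the same x with |UL| = 43.4 and L on the +y side, so L = (0.00, 43.4). The virtual corner opposite U is at (-45.0, 43.4). Tangency of A1 to MZ means the radius AZ is perpendicular to MZ and since A1 is tangent to BL there, AB ⟂ BL, with radius 13.6, so the center A sits 13.6 in from both sides at A = (-31.4, 29.8). That places the tangent points at Z = (-45.0, 29.8) on MZ and B = (-31.4, 43.4) on BL. Then |UZ| = |Z − U| = 54.0.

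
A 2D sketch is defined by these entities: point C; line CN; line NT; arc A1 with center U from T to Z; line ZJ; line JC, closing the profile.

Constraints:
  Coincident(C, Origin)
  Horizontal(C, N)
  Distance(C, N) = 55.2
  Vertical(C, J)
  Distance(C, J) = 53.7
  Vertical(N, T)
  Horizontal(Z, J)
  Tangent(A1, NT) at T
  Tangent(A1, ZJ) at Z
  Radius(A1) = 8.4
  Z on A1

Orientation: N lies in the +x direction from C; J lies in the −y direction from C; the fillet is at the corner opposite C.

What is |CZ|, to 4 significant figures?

71.23

The virtual corner opposite C is at (55.20, -53.70). Since A1 is tangent to NT there, UT ⟂ NT and the tangent condition forces UZ to be normal to ZJ, with radius 8.4, so the center U sits 8.4 in from both sides at U = (46.80, -45.30). That places the tangent points at T = (55.20, -45.30) on NT and Z = (46.80, -53.70) on ZJ. Then |CZ| = |Z − C| = 71.23.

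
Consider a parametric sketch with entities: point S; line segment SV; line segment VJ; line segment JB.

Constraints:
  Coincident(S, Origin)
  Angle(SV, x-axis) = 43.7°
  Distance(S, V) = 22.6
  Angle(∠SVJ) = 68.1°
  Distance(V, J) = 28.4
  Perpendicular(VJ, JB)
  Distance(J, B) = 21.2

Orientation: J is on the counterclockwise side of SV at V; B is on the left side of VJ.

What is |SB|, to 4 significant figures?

19.97

S is at the origin; SV runs at 43.7° with length 22.6, so V = 22.6·(cos 43.7°, sin 43.7°) = (16.34, 15.61). ∠SVJ = 68.1°, so VJ runs at 43.7° + (180° − 68.1°) = 155.6° from the x-axis; with |VJ| = 28.4, J = V + 28.4·(cos 155.6°, sin 155.6°) = (-9.524, 27.35). The perpendicularity gives JB at right angles to VJ; with |JB| = 21.2 on the left of VJ, B = J + 21.2·(-0.4131, -0.9107) = (-18.28, 8.040). Then |SB| = |B − S| = 19.97.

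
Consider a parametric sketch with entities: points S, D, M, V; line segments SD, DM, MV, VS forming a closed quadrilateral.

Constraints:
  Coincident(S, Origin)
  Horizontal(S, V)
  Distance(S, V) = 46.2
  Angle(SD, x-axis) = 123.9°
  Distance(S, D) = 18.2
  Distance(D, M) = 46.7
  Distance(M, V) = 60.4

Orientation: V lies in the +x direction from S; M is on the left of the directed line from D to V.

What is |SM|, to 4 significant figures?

55.69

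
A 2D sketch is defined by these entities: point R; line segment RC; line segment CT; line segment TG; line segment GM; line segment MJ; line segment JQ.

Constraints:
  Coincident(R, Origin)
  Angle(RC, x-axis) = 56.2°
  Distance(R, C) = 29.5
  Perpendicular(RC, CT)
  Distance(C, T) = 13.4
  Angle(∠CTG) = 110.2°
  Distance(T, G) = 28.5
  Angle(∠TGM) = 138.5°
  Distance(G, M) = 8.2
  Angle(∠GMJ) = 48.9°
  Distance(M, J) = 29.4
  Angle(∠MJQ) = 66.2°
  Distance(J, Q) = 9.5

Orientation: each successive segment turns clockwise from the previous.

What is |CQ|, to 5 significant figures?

17.866

R is at the origin; RC runs at 56.2° with length 29.5, so C = (16.411, 24.514). RC ⟂ CT, so CT runs at -33.800°; with |CT| = 13.4, T = (27.546, 17.060). ∠CTG = 110.2° gives TG at -103.60° from the x-axis; with |TG| = 28.5, G = (20.844, -10.641). ∠TGM = 138.5° gives GM at -145.10° from the x-axis; with |GM| = 8.2, M = (14.119, -15.333). ∠GMJ = 48.9° gives MJ at 83.800° from the x-axis; with |MJ| = 29.4, J = (17.294, 13.895). ∠MJQ = 66.2° gives JQ at -30.000° from the x-axis; with |JQ| = 9.5, Q = (25.522, 9.1452). Then |CQ| = |Q − C| = 17.866.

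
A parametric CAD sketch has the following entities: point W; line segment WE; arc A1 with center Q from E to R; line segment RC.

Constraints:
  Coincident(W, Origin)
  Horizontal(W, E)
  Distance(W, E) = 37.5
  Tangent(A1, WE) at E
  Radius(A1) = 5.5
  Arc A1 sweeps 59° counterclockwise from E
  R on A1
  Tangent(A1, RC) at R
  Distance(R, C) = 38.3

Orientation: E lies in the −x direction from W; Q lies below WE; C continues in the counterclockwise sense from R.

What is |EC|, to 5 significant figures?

43.097

On A1, E sits at bearing 90° from Q; a 59° counterclockwise sweep puts R at bearing 149°, so R = Q + 5.5·(cos 149°, sin 149°) = (-42.214, -2.6673). A1 meets RC tangentially, so QR is at right angles to RC, so RC runs along (−sin 149°, cos 149°); with |RC| = 38.3, C = (-61.940, -35.497). Then |EC| = |C − E| = 43.097.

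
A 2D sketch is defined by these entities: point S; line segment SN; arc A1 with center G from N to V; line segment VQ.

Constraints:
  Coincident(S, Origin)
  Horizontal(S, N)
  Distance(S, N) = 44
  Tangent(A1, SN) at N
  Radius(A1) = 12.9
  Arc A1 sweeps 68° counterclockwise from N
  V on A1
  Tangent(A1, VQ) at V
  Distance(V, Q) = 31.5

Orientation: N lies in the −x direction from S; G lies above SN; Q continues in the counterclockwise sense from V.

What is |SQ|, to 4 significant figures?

42.41

S is at the origin; SN is horizontal with |SN| = 44.0 and N on the −x side, so N = (-44.00, 0.000). A1 meets SN tangentially, so GN is at right angles to SN, so G = N + (0, 12.9) = (-44.00, 12.90). On A1, N sits at bearing -90° from G; a 68° counterclockwise sweep puts V at bearing -22°, so V = G + 12.9·(cos -22°, sin -22°) = (-32.04, 8.068). A1 meets VQ tangentially, so GV is at right angles to VQ, so VQ runs along (−sin -22°, cos -22°); with |VQ| = 31.5, Q = (-20.24, 37.27). Then |SQ| = |Q − S| = 42.41.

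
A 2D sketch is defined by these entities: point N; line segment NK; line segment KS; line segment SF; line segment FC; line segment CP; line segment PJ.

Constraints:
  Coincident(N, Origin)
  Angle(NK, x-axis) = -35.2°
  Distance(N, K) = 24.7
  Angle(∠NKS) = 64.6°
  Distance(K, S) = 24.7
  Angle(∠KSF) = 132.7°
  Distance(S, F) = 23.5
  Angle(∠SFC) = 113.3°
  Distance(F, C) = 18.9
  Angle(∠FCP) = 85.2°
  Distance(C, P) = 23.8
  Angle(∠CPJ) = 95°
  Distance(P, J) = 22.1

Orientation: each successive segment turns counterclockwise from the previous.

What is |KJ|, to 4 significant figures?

21.20

N is at the origin; NK runs at -35.2° with length 24.7, so K = (20.18, -14.24). ∠NKS = 64.6° gives KS at 80.20° from the x-axis; with |KS| = 24.7, S = (24.39, 10.10). ∠KSF = 132.7° gives SF at 127.5° from the x-axis; with |SF| = 23.5, F = (10.08, 28.75). ∠SFC = 113.3° gives FC at -165.8° from the x-axis; with |FC| = 18.9, C = (-8.241, 24.11). ∠FCP = 85.2° gives CP at -71.00° from the x-axis; with |CP| = 23.8, P = (-0.4922, 1.606). ∠CPJ = 95.0° gives PJ at 14.00° from the x-axis; with |PJ| = 22.1, J = (20.95, 6.952). Then |KJ| = |J − K| = 21.20.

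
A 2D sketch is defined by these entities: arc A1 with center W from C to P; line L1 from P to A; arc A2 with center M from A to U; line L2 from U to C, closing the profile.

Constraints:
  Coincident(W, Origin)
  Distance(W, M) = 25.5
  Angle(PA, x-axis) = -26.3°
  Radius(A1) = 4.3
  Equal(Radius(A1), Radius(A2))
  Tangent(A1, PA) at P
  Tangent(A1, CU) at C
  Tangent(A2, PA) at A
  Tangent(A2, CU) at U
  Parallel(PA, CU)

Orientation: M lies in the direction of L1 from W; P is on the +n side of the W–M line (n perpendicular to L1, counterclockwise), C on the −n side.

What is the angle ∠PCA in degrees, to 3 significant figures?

71.4°

Tangency of A1 to both parallel lines with radius 4.3 puts P and C at W ± 4.3·n: P = (1.91, 3.85), C = (-1.91, -3.85). Equal radii place A and U the same way about M: A = M + 4.3·n = (24.8, -7.44), U = M − 4.3·n = (21.0, -15.2). Then cos ∠PCA = CP·CA / (|CP||CA|), giving 71.4°.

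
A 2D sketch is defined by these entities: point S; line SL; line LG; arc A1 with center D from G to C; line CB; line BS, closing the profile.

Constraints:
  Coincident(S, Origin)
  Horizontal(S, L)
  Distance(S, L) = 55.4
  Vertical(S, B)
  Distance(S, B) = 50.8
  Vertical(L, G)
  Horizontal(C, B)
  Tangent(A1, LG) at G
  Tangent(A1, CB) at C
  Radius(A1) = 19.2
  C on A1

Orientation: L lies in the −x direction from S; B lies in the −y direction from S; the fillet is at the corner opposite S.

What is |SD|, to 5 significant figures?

48.052

SB is vertical with |SB| = 50.8 and B on the −y side, so B = (0.0000, -50.800). The virtual corner opposite S is at (-55.400, -50.800). Since A1 is tangent to LG there, DG ⟂ LG and tangency of A1 to CB means the radius DC is perpendicular to CB, with radius 19.2, so the center D sits 19.2 in from both sides at D = (-36.200, -31.600). Then |SD| = |D − S| = 48.052.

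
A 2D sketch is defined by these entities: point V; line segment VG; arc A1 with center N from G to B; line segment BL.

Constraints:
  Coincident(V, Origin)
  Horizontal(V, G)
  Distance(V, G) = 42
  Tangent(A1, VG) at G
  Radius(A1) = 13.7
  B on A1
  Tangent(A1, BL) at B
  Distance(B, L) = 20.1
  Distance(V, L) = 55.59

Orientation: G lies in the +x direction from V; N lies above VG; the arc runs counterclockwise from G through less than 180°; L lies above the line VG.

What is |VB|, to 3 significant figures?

57.3

V is at the origin; VG is horizontal with |VG| = 42.0 and G on the +x side, so G = (42.0, 0.00). Since A1 is tangent to VG there, NG ⟂ VG, so N = G + (0, 13.7) = (42.0, 13.7). Since NB ⟂ BL (tangency), |NL| = √(13.7² + 20.1²) = 24.3 regardless of where B sits on A1. So L lies on both circle(V, 55.59) and circle(N, 24.3); the above-VG intersection is L = (40.6, 38.0). B is the foot of the tangent from L: B = (52.9, 22.1).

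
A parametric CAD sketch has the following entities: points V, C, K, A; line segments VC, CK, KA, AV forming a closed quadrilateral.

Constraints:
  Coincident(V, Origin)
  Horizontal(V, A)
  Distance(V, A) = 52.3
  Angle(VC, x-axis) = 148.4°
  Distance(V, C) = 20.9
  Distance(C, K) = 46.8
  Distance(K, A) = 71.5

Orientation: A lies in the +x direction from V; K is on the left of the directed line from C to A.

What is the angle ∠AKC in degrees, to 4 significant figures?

70.19°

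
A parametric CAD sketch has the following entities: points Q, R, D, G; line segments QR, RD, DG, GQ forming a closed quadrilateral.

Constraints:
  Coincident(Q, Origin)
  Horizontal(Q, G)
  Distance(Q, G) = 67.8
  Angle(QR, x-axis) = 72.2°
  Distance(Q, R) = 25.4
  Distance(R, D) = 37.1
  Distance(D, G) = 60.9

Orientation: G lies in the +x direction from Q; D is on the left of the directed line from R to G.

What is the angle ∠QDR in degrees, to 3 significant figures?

10.9°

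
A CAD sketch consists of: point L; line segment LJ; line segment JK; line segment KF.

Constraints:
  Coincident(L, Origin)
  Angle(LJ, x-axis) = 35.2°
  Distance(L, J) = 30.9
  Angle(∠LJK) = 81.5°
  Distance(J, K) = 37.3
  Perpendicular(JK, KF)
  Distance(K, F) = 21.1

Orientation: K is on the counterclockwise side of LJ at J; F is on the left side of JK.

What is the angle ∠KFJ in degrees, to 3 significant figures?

60.5°

L is at the origin; LJ runs at 35.2° with length 30.9, so J = 30.9·(cos 35.2°, sin 35.2°) = (25.2, 17.8). ∠LJK = 81.5°, so JK runs at 35.2° + (180° − 81.5°) = 134° from the x-axis; with |JK| = 37.3, K = J + 37.3·(cos 134°, sin 134°) = (-0.520, 44.8). The perpendicularity gives KF at right angles to JK; with |KF| = 21.1 on the left of JK, F = K + 21.1·(-0.723, -0.691) = (-15.8, 30.2). Then cos ∠KFJ = FK·FJ / (|FK||FJ|), giving 60.5°.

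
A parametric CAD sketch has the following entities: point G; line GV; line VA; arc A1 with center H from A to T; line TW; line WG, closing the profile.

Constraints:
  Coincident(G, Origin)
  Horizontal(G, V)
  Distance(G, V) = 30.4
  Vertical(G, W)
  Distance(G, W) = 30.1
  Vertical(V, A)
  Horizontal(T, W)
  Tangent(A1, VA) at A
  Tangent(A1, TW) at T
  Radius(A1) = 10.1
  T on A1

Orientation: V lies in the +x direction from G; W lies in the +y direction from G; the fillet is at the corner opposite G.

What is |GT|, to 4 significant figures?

36.31

The virtual corner opposite G is at (30.40, 30.10). A1 meets VA tangentially, so HA is at right angles to VA and the tangent condition forces HT to be normal to TW, with radius 10.1, so the center H sits 10.1 in from both sides at H = (20.30, 20.00). That places the tangent points at A = (30.40, 20.00) on VA and T = (20.30, 30.10) on TW. Then |GT| = |T − G| = 36.31.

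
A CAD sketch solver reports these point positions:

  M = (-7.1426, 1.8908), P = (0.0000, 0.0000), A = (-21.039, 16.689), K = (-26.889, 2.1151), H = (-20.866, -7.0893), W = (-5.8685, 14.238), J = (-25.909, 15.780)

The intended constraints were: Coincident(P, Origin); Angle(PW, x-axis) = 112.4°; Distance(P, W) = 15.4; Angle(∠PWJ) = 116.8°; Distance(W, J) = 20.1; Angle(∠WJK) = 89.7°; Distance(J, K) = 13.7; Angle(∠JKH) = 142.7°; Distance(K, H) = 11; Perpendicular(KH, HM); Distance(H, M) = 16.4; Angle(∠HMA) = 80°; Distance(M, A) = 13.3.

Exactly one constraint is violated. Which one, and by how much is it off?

Distance(M, A) = 13.3 — off by 7.00.

P = (0.00, 0.00) ✓; PW at 112.4° ✓; |PW| = 15.40 ✓; ∠PWJ = 116.8° ✓; |WJ| = 20.10 ✓; ∠WJK = 89.70° ✓; |JK| = 13.70 ✓; ∠JKH = 142.7° ✓; |KH| = 11.00 ✓; ∠(KH, HM) = 90.00° ✓; |HM| = 16.40 ✓; ∠HMA = 80.00° ✓; |MA| = 20.30 ✗.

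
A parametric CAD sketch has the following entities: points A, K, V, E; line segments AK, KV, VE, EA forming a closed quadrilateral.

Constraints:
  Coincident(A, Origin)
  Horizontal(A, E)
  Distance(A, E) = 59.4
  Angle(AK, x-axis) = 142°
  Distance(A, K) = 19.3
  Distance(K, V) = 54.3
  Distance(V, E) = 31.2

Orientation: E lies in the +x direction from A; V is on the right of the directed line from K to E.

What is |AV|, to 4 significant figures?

35.32

Checks: |KV| = 54.30 ✓; |VE| = 31.20 ✓.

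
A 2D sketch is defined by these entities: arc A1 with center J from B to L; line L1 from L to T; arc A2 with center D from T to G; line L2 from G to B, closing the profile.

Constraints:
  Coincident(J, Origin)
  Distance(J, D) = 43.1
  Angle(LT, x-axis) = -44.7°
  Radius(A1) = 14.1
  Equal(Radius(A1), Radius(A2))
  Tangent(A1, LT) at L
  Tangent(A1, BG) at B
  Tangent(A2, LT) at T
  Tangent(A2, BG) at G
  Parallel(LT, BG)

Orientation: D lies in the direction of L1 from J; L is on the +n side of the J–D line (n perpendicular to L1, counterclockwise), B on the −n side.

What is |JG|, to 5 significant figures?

45.348

The slot axis is L1's direction at -44.7°, so u = (cos -44.7°, sin -44.7°) = (0.71080, -0.70339) and n = (−sin -44.7°, cos -44.7°) = (0.70339, 0.71080). J is at the origin and D lies 43.1 along u from J, so D = 43.1·u = (30.635, -30.316). Tangency of A1 to both parallel lines with radius 14.1 puts L and B at J ± 14.1·n: L = (9.9179, 10.022), B = (-9.9179, -10.022). Equal radii place T and G the same way about D: T = D + 14.1·n = (40.553, -20.294), G = D − 14.1·n = (20.718, -40.339). Then |JG| = |G − J| = 45.348.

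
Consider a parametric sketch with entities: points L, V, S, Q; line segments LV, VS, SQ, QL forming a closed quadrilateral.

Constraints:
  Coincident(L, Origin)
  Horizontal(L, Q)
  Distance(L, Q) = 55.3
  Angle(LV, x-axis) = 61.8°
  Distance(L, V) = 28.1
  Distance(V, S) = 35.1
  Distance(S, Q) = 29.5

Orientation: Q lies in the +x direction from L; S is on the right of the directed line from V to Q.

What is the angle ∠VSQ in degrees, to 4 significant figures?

97.68°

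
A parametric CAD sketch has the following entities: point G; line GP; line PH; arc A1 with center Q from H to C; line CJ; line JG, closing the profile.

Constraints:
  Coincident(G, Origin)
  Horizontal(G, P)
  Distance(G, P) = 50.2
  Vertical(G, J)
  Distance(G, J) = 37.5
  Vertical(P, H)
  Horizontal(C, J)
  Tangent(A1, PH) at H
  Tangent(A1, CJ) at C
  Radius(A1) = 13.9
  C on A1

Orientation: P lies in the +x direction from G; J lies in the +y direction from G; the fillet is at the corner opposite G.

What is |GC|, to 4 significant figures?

52.19

G is at the origin; G and P share the same y with |GP| = 50.2 and P on the +x side, so P = (50.20, 0.000). GJ is vertical with |GJ| = 37.5 and J on the +y side, so J = (0.000, 37.50). The virtual corner opposite G is at (50.20, 37.50). A1 meets PH tangentially, so QH is at right angles to PH and A1 meets CJ tangentially, so QC is at right angles to CJ, with radius 13.9, so the center Q sits 13.9 in from both sides at Q = (36.30, 23.60). That places the tangent points at H = (50.20, 23.60) on PH and C = (36.30, 37.50) on CJ. Then |GC| = |C − G| = 52.19.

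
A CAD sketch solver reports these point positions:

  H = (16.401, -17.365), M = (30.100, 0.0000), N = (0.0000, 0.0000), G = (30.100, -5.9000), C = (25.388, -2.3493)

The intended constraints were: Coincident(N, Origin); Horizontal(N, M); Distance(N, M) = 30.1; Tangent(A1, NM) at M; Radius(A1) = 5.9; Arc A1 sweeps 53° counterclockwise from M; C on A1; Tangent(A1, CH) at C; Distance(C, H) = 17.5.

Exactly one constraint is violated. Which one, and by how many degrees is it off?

Tangent(A1, CH) at C — off by 6.10°.

N = (0.00, 0.00) ✓; N.y = 0.00, M.y = 0.00 ✓; |NM| = 30.10 ✓; ∠(GM, MN) = 90.00° ✓; |GM| = 5.900 ✓; bearing(G→C) − bearing(G→M) = 53.00° ✓; |GC| = 5.900 ✓; ∠(GC, CH) = 83.90° ✗; |CH| = 17.50 ✓.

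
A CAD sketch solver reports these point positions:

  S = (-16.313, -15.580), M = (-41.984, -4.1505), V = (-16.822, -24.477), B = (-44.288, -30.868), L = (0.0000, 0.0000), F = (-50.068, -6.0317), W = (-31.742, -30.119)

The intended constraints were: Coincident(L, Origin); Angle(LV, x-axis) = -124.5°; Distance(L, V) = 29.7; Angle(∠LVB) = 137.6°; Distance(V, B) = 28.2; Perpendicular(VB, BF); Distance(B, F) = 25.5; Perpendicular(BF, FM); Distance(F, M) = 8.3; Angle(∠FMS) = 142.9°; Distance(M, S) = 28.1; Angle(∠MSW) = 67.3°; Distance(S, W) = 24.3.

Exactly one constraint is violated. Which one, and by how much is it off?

Distance(S, W) = 24.3 — off by 3.10.

L = (0.00, 0.00) ✓; LV at -124.5° ✓; |LV| = 29.70 ✓; ∠LVB = 137.6° ✓; |VB| = 28.20 ✓; ∠(VB, BF) = 90.00° ✓; |BF| = 25.50 ✓; ∠(BF, FM) = 90.00° ✓; |FM| = 8.300 ✓; ∠FMS = 142.9° ✓; |MS| = 28.10 ✓; ∠MSW = 67.30° ✓; |SW| = 21.20 ✗.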